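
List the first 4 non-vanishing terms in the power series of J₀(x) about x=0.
-x^6/2304 + x^4/64 - x^2/4 + 1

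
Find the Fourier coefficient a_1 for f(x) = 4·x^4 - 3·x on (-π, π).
a_1 = (1/π) ∫_{-π}^{π} f(x)·cos(1x) dx.
Evaluate the integral (use parity and integration by parts as needed): a_1 = 192 - 32·π^2.

Final answer: 192 - 32·π^2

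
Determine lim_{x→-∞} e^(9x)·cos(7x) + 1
Evaluate the dominant behaviour as x → -∞; each term tends to a finite value or vanishes.
Limit = 1.

Final answer: 1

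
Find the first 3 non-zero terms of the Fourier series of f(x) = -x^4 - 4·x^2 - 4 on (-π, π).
(-32 + 8·π^2)·cos(x) + (-2·π^2 - 1)·cos(2·x) - π^4/5 - 4·π^2/3 - 4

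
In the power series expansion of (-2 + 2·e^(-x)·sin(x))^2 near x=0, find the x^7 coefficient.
Expand to order 7: (-2 + 2·e^(-x)·sin(x))^2 = 116·x^7/315 + 4·x^6/45 - 12·x^5/5 + 20·x^4/3 - 32·x^3/3 + 12·x^2 - 8·x + 4 + O(x^8).
The coefficient of x^7 is 116/315.

Final answer: 116/315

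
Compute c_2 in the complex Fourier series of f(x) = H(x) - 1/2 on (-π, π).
Compute the real Fourier coefficients first: a_2 = 0, b_2 = 0.
Then c_2 = (a_2 − i·b_2)/2 = 0.

Final answer: 0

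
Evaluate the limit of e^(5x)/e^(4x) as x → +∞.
This is an ∞/∞ indeterminate form as x → +∞.
Rewrite e^(5x)/e^(4x) = e^((5−4)x) = e^(x); the exponent coefficient is 1 > 0 so e^(x) → ∞.
Limit = ∞.

Final answer: ∞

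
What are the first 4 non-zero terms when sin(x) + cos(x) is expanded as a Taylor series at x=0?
-x^3/6 - x^2/2 + x + 1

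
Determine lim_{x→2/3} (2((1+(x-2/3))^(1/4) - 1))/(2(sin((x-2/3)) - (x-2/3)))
Both numerator and denominator → 0 as x → 2/3; this is a 0/0 indeterminate form.
Expand each to leading order near x = 2/3: numerator ~ (x - 2/3)/2, denominator ~ -(x - 2/3)^3/3.
The limit of the ratio is -∞.

Final answer: -∞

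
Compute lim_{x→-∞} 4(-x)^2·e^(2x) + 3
The product is a 0·∞ indeterminate form at x → -∞.
Rewrite the product as 4(-x)^2 / e^(-2x) (an ∞/∞ form) and apply L'Hôpital, or use the standard hierarchy e^(2|x|) ≫ |(-x)^2| as x → -∞.
The indeterminate product → 0, so the limit = 3.

Final answer: 3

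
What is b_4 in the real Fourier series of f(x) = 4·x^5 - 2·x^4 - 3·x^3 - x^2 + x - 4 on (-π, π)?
b_4 = (1/π) ∫_{-π}^{π} f(x)·sin(4x) dx.
Evaluate the integral (use parity and integration by parts as needed): b_4 = -2·π^4 - 2 + 4·π^2.

Final answer: -2·π^4 - 2 + 4·π^2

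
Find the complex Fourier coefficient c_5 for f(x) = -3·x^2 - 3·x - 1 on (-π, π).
Compute the real Fourier coefficients first: a_5 = 12/25, b_5 = -6/5.
Then c_5 = (a_5 − i·b_5)/2 = 6/25 + 3·i/5.

Final answer: 6/25 + 3·i/5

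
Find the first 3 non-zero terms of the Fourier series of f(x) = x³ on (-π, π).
(-12 + 2·π^2)·sin(x) + (3/2 - π^2)·sin(2·x) + (-4/9 + 2·π^2/3)·sin(3·x)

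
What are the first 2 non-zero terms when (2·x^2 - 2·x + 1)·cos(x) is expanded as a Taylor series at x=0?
1 - 2·x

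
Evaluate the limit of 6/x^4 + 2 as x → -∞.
Evaluate the dominant behaviour as x → -∞; each term tends to a finite value or vanishes.
Limit = 2.

Final answer: 2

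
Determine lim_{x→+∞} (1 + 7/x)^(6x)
As x → +∞: write (1 + 7/x)^(6x) = ((1 + 7/x)^x)^6 → (e^7)^6 = e^42.
Limit = e^(42).

Final answer: e^(42)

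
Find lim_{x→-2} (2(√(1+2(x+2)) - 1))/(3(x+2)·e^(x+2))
Both numerator and denominator → 0 as x → -2; this is a 0/0 indeterminate form.
Expand each to leading order near x = -2: numerator ~ 2·(x + 2), denominator ~ 3·(x + 2).
The limit of the ratio is 2/3.

Final answer: 2/3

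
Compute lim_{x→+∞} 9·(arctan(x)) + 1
Evaluate the dominant behaviour as x → +∞; each term tends to a finite value or vanishes.
Limit = 1 + 9·π/2.

Final answer: 1 + 9·π/2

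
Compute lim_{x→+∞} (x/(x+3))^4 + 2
As x → +∞: x/(x+3) = 1/(1 + 3/x) → 1, and the 4th power of a limit-1 base also → 1; with the additive constant, 1 + 2 = 3.
Limit = 3.

Final answer: 3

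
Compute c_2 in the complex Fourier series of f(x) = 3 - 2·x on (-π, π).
Compute the real Fourier coefficients first: a_2 = 0, b_2 = 2.
Then c_2 = (a_2 − i·b_2)/2 = -i.

Final answer: -i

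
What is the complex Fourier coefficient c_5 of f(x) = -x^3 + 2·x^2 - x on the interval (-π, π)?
Compute the real Fourier coefficients first: a_5 = -8/25, b_5 = -2·π^2/5 - 38/125.
Then c_5 = (a_5 − i·b_5)/2 = -4/25 + 19·i/125 + i·π^2/5.

Final answer: -4/25 + 19·i/125 + i·π^2/5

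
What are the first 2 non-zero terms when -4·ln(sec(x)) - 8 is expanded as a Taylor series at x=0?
-2·x^2 - 8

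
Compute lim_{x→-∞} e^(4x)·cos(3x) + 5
Evaluate the dominant behaviour as x → -∞; each term tends to a finite value or vanishes.
Limit = 5.

Final answer: 5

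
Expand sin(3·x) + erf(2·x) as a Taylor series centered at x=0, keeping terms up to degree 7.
x^7·(-128/(21·√(π)) - 243/560) + x^5·(81/40 + 32/(5·√(π))) + x^3·(-9/2 - 16/(3·√(π))) + x·(4/√(π) + 3)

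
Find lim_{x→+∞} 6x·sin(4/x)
As x → +∞: let u = 4/x → 0⁺; then 6·x·sin(4/x) = 6·4·sin(u)/u → 6·4·1 = 24.
Limit = 24.

Final answer: 24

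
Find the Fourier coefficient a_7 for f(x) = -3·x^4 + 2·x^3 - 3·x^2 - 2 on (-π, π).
a_7 = (1/π) ∫_{-π}^{π} f(x)·cos(7x) dx.
Evaluate the integral (use parity and integration by parts as needed): a_7 = 444/2401 + 24·π^2/49.

Final answer: 444/2401 + 24·π^2/49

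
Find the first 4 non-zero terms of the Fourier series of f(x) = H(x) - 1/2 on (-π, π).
2·sin(x)/π + 2·sin(3·x)/(3·π) + 2·sin(5·x)/(5·π) + 2·sin(7·x)/(7·π)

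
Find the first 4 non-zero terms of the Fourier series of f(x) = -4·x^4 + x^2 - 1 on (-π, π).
(-196 + 32·π^2)·cos(x) + (13 - 8·π^2)·cos(2·x) + (-76/27 + 32·π^2/9)·cos(3·x) - 4·π^4/5 - 1 + π^2/3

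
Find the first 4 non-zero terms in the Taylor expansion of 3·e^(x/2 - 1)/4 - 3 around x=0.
x^3·e^(-1)/64 + 3·x^2·e^(-1)/32 + 3·x·e^(-1)/8 - 3 + 3·e^(-1)/4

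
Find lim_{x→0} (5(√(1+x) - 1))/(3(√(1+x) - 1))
Both numerator and denominator → 0 as x → 0; this is a 0/0 indeterminate form.
Expand each to leading order near x = 0: numerator ~ 5·x/2, denominator ~ 3·x/2.
The limit of the ratio is 5/3.

Final answer: 5/3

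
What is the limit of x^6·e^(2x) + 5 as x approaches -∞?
The product is a 0·∞ indeterminate form at x → -∞.
Rewrite the product as x^6 / e^(-2x) (an ∞/∞ form) and apply L'Hôpital, or use the standard hierarchy e^(2|x|) ≫ |x^6| as x → -∞.
The indeterminate product → 0, so the limit = 5.

Final answer: 5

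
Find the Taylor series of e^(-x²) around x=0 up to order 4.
x^4/2 - x^2 + 1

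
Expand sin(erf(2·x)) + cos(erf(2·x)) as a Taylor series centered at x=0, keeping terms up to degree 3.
x^3·(-16/(3·√(π)) - 32/(3·π^(3/2))) - 8·x^2/π + 4·x/√(π) + 1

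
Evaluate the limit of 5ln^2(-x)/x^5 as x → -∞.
This is an ∞/∞ indeterminate form as x → -∞.
Compare growth rates of the dominant terms (exponentials ≫ polynomials ≫ logarithms), or apply L'Hôpital's rule; the quotient → 0.
Limit = 0.

Final answer: 0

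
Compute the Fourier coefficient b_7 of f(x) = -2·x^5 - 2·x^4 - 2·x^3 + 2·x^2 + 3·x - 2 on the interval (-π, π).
b_7 = (1/π) ∫_{-π}^{π} f(x)·sin(7x) dx.
Evaluate the integral (use parity and integration by parts as needed): b_7 = -4·π^4/7 - 116·π^2/343 + 15102/16807.

Final answer: -4·π^4/7 - 116·π^2/343 + 15102/16807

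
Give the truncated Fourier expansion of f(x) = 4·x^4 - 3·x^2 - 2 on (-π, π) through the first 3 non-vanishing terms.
(204 - 32·π^2)·cos(x) + (-15 + 8·π^2)·cos(2·x) - π^2 - 2 + 4·π^4/5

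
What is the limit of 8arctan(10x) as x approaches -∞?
Evaluate the dominant behaviour as x → -∞; each term tends to a finite value or vanishes.
Limit = -4·π.

Final answer: -4·π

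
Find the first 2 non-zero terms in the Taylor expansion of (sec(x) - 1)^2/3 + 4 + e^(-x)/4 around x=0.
17/4 - x/4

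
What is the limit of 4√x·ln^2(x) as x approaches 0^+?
This is a 0·∞ indeterminate form at x → 0⁺.
Rewrite the product as 4·ln^2(x) / x^(-1/2) and apply L'Hôpital, or use the standard hierarchy x^(-1/2) ≫ |ln x|^2 as x → 0⁺.
The indeterminate product → 0, so the limit = 0.

Final answer: 0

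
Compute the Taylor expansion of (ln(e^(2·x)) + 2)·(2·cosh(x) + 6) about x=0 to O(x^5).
x^4/6 + 2·x^3 + 2·x^2 + 16·x + 16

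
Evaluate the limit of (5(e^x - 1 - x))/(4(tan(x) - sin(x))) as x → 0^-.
Both numerator and denominator → 0 as x → 0^-; this is a 0/0 indeterminate form.
Expand each to leading order near x = 0: numerator ~ 5·x^2/2, denominator ~ 2·x^3.
The limit of the ratio is -∞.

Final answer: -∞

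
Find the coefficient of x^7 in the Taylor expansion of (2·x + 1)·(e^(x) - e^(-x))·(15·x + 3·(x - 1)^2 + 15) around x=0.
Expand to order 7: (2·x + 1)·(e^(x) - e^(-x))·(15·x + 3·(x - 1)^2 + 15) = 5·x^7/14 + 11·x^6/4 + 73·x^5/10 + 27·x^4 + 48·x^3 + 90·x^2 + 36·x + O(x^8).
The coefficient of x^7 is 5/14.

Final answer: 5/14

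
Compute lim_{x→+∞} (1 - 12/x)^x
As x → +∞: this is the defining limit (1 - 12/x)^x → e^(-12).
Limit = e^(-12).

Final answer: e^(-12)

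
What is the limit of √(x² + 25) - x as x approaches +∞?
This is an ∞ − ∞ indeterminate form.
Multiply and divide by the conjugate √(x²+25) + x; the x² terms cancel, leaving 25/(√(x²+25)+x) → 0.
Limit = 0.

Final answer: 0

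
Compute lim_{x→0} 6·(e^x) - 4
Direct substitution at x = 0 gives 2.

Final answer: 2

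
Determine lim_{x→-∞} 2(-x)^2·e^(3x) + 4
The product is a 0·∞ indeterminate form at x → -∞.
Rewrite the product as 2(-x)^2 / e^(-3x) (an ∞/∞ form) and apply L'Hôpital, or use the standard hierarchy e^(3|x|) ≫ |(-x)^2| as x → -∞.
The indeterminate product → 0, so the limit = 4.

Final answer: 4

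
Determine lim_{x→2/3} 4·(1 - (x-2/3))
Direct substitution at x = 2/3 gives 4.

Final answer: 4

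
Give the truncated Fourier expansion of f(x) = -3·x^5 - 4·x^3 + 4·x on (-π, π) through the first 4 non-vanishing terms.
(-664 - 6·π^4 + 112·π^2)·sin(x) + (-11·π^2 + 25/2 + 3·π^4)·sin(2·x) + (-2·π^4 + 40/27 + 16·π^2/9)·sin(3·x) + (-131/64 + π^2/8 + 3·π^4/2)·sin(4·x)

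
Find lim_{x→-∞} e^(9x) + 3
Evaluate the dominant behaviour as x → -∞; each term tends to a finite value or vanishes.
Limit = 3.

Final answer: 3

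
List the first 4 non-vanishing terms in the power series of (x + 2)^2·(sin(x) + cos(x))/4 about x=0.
-5·x^3/12 + 3·x^2/4 + 2·x + 1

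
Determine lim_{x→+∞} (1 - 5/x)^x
As x → +∞: this is the defining limit (1 - 5/x)^x → e^(-5).
Limit = e^(-5).

Final answer: e^(-5)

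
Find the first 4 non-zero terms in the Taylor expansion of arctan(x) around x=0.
-x^7/7 + x^5/5 - x^3/3 + x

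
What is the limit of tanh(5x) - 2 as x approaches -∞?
Evaluate the dominant behaviour as x → -∞; each term tends to a finite value or vanishes.
Limit = -3.

Final answer: -3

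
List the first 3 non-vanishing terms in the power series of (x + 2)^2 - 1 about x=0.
x^2 + 4·x + 3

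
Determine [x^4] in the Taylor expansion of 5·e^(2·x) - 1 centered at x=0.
Expand to order 4: 5·e^(2·x) - 1 = 10·x^4/3 + 20·x^3/3 + 10·x^2 + 10·x + 4 + O(x^5).
The coefficient of x^4 is 10/3.

Final answer: 10/3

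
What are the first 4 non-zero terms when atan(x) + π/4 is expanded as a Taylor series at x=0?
x^5/5 - x^3/3 + x + π/4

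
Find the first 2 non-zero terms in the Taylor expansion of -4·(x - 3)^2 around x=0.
24·x - 36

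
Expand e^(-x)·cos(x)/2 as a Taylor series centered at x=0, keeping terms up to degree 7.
-x^7/1260 + x^5/60 - x^4/12 + x^3/6 - x/2 + 1/2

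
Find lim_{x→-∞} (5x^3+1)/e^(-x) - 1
The quotient is an ∞/∞ indeterminate form as x → -∞.
Compare growth rates of the dominant terms (exponentials ≫ polynomials ≫ logarithms), or apply L'Hôpital's rule; the quotient → 0.
Adding the constant: 0 - 1 = -1. Limit = -1.

Final answer: -1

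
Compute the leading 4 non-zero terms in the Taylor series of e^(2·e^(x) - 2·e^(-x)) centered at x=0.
34·x^3/3 + 8·x^2 + 4·x + 1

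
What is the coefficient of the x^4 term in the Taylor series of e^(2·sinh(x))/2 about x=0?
Expand to order 4: e^(2·sinh(x))/2 = 2·x^4/3 + 5·x^3/6 + x^2 + x + 1/2 + O(x^5).
The coefficient of x^4 is 2/3.

Final answer: 2/3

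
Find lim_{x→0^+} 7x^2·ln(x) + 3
The product is a 0·∞ indeterminate form at x → 0⁺.
Rewrite the product as 7·ln(x) / x^(-2) and apply L'Hôpital, or use the standard hierarchy x^(-2) ≫ |ln x| as x → 0⁺.
The indeterminate product → 0, so the limit = 3.

Final answer: 3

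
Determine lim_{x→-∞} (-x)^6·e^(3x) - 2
The product is a 0·∞ indeterminate form at x → -∞.
Rewrite the product as (-x)^6 / e^(-3x) (an ∞/∞ form) and apply L'Hôpital, or use the standard hierarchy e^(3|x|) ≫ |(-x)^6| as x → -∞.
The indeterminate product → 0, so the limit = -2.

Final answer: -2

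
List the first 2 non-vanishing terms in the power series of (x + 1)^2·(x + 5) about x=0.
11·x + 5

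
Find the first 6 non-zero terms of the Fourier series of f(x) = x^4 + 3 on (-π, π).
(48 - 8·π^2)·cos(x) + (-3 + 2·π^2)·cos(2·x) + (16/27 - 8·π^2/9)·cos(3·x) + (-3/16 + π^2/2)·cos(4·x) + (48/625 - 8·π^2/25)·cos(5·x) + 3 + π^4/5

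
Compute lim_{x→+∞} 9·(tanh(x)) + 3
Evaluate the dominant behaviour as x → +∞; each term tends to a finite value or vanishes.
Limit = 12.

Final answer: 12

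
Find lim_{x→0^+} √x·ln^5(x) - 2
The product is a 0·∞ indeterminate form at x → 0⁺.
Rewrite the product as ln^5(x) / x^(-1/2) and apply L'Hôpital, or use the standard hierarchy x^(-1/2) ≫ |ln x|^5 as x → 0⁺.
The indeterminate product → 0, so the limit = -2.

Final answer: -2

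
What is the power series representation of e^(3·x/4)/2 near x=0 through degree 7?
243·x^7/18350080 + 81·x^6/655360 + 81·x^5/81920 + 27·x^4/4096 + 9·x^3/256 + 9·x^2/64 + 3·x/8 + 1/2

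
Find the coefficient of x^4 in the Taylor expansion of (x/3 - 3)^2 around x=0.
Expand to order 4: (x/3 - 3)^2 = x^2/9 - 2·x + 9 + O(x^5).
The coefficient of x^4 is 0.

Final answer: 0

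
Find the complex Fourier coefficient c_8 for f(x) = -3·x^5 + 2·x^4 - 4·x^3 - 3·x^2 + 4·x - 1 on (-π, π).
Compute the real Fourier coefficients first: a_8 = -27/128 + π^2/4, b_8 = -2195/2048 + 49·π^2/64 + 3·π^4/4.
Then c_8 = (a_8 − i·b_8)/2 = -27/256 + π^2/8 - 3·i·π^4/8 - 49·i·π^2/128 + 2195·i/4096.

Final answer: -27/256 + π^2/8 - 3·i·π^4/8 - 49·i·π^2/128 + 2195·i/4096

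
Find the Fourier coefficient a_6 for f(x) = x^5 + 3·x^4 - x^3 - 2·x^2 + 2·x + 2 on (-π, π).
a_6 = (1/π) ∫_{-π}^{π} f(x)·cos(6x) dx.
Evaluate the integral (use parity and integration by parts as needed): a_6 = -1/3 + 2·π^2/3.

Final answer: -1/3 + 2·π^2/3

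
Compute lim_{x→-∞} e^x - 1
Evaluate the dominant behaviour as x → -∞; each term tends to a finite value or vanishes.
Limit = -1.

Final answer: -1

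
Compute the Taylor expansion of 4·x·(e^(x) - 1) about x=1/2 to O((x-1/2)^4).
-2 + 2·e^(1/2) + (-4 + 6·e^(1/2))·(x - 1/2) + 5·e^(1/2)·(x - 1/2)^2 + 7·e^(1/2)·(x - 1/2)^3/3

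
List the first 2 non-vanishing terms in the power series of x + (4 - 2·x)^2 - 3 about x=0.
13 - 15·x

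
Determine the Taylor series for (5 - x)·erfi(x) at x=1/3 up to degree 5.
14·erfi(1/3)/3 + (-3·√(π)·erfi(1/3) + 28·e^(1/9))·(x - 1/3)/(3·√(π)) + 10·e^(1/9)·(x - 1/3)^2/(9·√(π)) + 254·e^(1/9)·(x - 1/3)^3/(81·√(π)) + 208·e^(1/9)·(x - 1/3)^4/(243·√(π)) + 733·e^(1/9)·(x - 1/3)^5/(729·√(π))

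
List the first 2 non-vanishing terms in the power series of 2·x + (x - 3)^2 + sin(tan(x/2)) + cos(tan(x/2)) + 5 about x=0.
15 - 7·x/2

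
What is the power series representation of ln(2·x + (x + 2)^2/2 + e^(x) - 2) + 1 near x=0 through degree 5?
2544·x^5/5 - 3181·x^4/24 + 221·x^3/6 - 23·x^2/2 + 5·x + 1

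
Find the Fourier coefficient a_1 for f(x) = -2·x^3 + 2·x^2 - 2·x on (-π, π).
a_1 = (1/π) ∫_{-π}^{π} f(x)·cos(1x) dx.
Evaluate the integral (use parity and integration by parts as needed): a_1 = -8.

Final answer: -8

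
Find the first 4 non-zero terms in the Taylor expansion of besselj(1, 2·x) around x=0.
-x^7/144 + x^5/12 - x^3/2 + x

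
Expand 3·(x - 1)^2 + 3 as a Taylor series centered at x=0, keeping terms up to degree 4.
3·x^2 - 6·x + 6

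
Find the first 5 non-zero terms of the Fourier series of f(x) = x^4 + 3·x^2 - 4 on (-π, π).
(36 - 8·π^2)·cos(x) + 2·π^2·cos(2·x) + (-8·π^2/9 - 20/27)·cos(3·x) + (9/16 + π^2/2)·cos(4·x) - 4 + π^2 + π^4/5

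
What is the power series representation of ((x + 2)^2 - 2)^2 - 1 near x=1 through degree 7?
48 + 84·(x - 1) + 50·(x - 1)^2 + 12·(x - 1)^3 + (x - 1)^4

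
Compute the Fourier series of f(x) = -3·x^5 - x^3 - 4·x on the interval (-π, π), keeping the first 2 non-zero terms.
(-716 - 6·π^4 + 118·π^2)·sin(x) + (-14·π^2 + 25 + 3·π^4)·sin(2·x)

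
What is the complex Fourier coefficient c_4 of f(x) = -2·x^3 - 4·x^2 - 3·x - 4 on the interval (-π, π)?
Compute the real Fourier coefficients first: a_4 = -1, b_4 = 9/8 + π^2.
Then c_4 = (a_4 − i·b_4)/2 = -1/2 - i·π^2/2 - 9·i/16.

Final answer: -1/2 - i·π^2/2 - 9·i/16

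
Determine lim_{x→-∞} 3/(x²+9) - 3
Evaluate the dominant behaviour as x → -∞; each term tends to a finite value or vanishes.
Limit = -3.

Final answer: -3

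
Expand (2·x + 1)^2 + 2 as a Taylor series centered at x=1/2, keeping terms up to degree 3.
6 + 8·(x - 1/2) + 4·(x - 1/2)^2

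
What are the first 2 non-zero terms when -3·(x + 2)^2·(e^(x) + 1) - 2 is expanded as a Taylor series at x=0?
-36·x - 26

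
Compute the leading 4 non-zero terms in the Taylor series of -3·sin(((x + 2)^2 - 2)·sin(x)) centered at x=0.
26·x^4 + 2·x^3 - 12·x^2 - 6·x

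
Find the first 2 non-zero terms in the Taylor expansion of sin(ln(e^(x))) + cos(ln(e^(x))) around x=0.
x + 1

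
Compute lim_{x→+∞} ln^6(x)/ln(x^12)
This is an ∞/∞ indeterminate form as x → +∞.
Write ln(x^12) = 12·ln(x), reducing the quotient to ln^5(x)/12 → ∞.
Limit = ∞.

Final answer: ∞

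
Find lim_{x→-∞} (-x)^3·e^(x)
This is a 0·∞ indeterminate form at x → -∞.
Rewrite the product as (-x)^3 / e^(-x) (an ∞/∞ form) and apply L'Hôpital, or use the standard hierarchy e^(|x|) ≫ |(-x)^3| as x → -∞.
The indeterminate product → 0, so the limit = 0.

Final answer: 0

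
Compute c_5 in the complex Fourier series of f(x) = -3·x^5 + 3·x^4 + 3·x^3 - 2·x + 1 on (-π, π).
Compute the real Fourier coefficients first: a_5 = 144/625 - 24·π^2/25, b_5 = -6·π^4/5 - 824/625 + 54·π^2/25.
Then c_5 = (a_5 − i·b_5)/2 = -12·π^2/25 + 72/625 - 27·i·π^2/25 + 412·i/625 + 3·i·π^4/5.

Final answer: -12·π^2/25 + 72/625 - 27·i·π^2/25 + 412·i/625 + 3·i·π^4/5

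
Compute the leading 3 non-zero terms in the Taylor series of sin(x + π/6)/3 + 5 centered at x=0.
-x^2/12 + √(3)·x/6 + 31/6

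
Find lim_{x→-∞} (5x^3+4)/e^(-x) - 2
The quotient is an ∞/∞ indeterminate form as x → -∞.
Compare growth rates of the dominant terms (exponentials ≫ polynomials ≫ logarithms), or apply L'Hôpital's rule; the quotient → 0.
Adding the constant: 0 - 2 = -2. Limit = -2.

Final answer: -2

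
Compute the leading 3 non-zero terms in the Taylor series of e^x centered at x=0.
x^2/2 + x + 1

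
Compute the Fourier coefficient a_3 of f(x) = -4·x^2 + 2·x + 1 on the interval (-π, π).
a_3 = (1/π) ∫_{-π}^{π} f(x)·cos(3x) dx.
Evaluate the integral (use parity and integration by parts as needed): a_3 = 16/9.

Final answer: 16/9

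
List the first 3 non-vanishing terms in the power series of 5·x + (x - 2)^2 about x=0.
x^2 + x + 4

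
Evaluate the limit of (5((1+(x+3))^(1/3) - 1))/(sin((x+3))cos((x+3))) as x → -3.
Both numerator and denominator → 0 as x → -3; this is a 0/0 indeterminate form.
Expand each to leading order near x = -3: numerator ~ 5·(x + 3)/3, denominator ~ (x + 3).
The limit of the ratio is 5/3.

Final answer: 5/3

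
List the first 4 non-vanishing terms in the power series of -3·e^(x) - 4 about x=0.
-x^3/2 - 3·x^2/2 - 3·x - 7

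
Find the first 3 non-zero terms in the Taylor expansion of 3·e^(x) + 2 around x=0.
3·x^2/2 + 3·x + 5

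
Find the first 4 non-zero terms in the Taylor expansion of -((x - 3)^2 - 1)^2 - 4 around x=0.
12·x^3 - 52·x^2 + 96·x - 68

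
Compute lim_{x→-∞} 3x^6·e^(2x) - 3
The product is a 0·∞ indeterminate form at x → -∞.
Rewrite the product as 3x^6 / e^(-2x) (an ∞/∞ form) and apply L'Hôpital, or use the standard hierarchy e^(2|x|) ≫ |x^6| as x → -∞.
The indeterminate product → 0, so the limit = -3.

Final answer: -3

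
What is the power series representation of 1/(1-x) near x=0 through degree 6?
x^6 + x^5 + x^4 + x^3 + x^2 + x + 1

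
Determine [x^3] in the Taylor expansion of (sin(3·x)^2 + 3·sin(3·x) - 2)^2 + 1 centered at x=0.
Expand to order 3: (sin(3·x)^2 + 3·sin(3·x) - 2)^2 + 1 = 216·x^3 + 45·x^2 - 36·x + 5 + O(x^4).
The coefficient of x^3 is 216.

Final answer: 216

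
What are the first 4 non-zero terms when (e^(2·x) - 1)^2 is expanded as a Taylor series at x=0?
8·x^5 + 28·x^4/3 + 8·x^3 + 4·x^2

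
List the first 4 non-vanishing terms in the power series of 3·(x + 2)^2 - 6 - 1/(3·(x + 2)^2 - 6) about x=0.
x^3 + 29·x^2/12 + 37·x/3 + 35/6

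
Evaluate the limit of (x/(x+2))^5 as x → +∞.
As x → +∞: x/(x+2) = 1/(1 + 2/x) → 1, and the 5th power of a limit-1 base also → 1.
Limit = 1.

Final answer: 1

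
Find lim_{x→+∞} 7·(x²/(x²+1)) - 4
Evaluate the dominant behaviour as x → +∞; each term tends to a finite value or vanishes.
Limit = 3.

Final answer: 3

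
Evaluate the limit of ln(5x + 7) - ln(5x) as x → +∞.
This is an ∞ − ∞ indeterminate form.
Combine the logarithms: ln(5x+7) − ln(5x) = ln((5x+7)/(5x)) = ln(1 + 7/(5x)) → ln(1) = 0.
Limit = 0.

Final answer: 0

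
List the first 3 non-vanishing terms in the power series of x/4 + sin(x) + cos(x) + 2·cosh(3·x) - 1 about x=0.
17·x^2/2 + 5·x/4 + 2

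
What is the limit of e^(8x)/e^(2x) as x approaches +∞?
This is an ∞/∞ indeterminate form as x → +∞.
Rewrite e^(8x)/e^(2x) = e^((8−2)x) = e^(6x); the exponent coefficient is 6 > 0 so e^(6x) → ∞.
Limit = ∞.

Final answer: ∞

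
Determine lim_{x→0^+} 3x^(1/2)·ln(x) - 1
The product is a 0·∞ indeterminate form at x → 0⁺.
Rewrite the product as 3·ln(x) / x^(-1/2) and apply L'Hôpital, or use the standard hierarchy x^(-1/2) ≫ |ln x| as x → 0⁺.
The indeterminate product → 0, so the limit = -1.

Final answer: -1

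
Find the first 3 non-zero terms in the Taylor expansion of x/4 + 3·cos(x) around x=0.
-3·x^2/2 + x/4 + 3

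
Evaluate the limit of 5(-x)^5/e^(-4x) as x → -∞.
This is an ∞/∞ indeterminate form as x → -∞.
Compare growth rates of the dominant terms (exponentials ≫ polynomials ≫ logarithms), or apply L'Hôpital's rule; the quotient → 0.
Limit = 0.

Final answer: 0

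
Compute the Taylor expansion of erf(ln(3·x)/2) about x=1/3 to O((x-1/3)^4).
3·(x - 1/3)/√(π) - 9·(x - 1/3)^2/(2·√(π)) + 27·(x - 1/3)^3/(4·√(π))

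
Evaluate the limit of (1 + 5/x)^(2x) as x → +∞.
As x → +∞: write (1 + 5/x)^(2x) = ((1 + 5/x)^x)^2 → (e^5)^2 = e^10.
Limit = e^(10).

Final answer: e^(10)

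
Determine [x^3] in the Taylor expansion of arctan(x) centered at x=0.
Expand to order 3: arctan(x) = -x^3/3 + x + O(x^4).
The coefficient of x^3 is -1/3.

Final answer: -1/3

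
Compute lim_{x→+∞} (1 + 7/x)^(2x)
As x → +∞: write (1 + 7/x)^(2x) = ((1 + 7/x)^x)^2 → (e^7)^2 = e^14.
Limit = e^(14).

Final answer: e^(14)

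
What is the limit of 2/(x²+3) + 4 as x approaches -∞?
Evaluate the dominant behaviour as x → -∞; each term tends to a finite value or vanishes.
Limit = 4.

Final answer: 4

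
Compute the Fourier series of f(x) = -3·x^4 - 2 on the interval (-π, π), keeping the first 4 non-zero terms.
(-144 + 24·π^2)·cos(x) + (9 - 6·π^2)·cos(2·x) + (-16/9 + 8·π^2/3)·cos(3·x) - 3·π^4/5 - 2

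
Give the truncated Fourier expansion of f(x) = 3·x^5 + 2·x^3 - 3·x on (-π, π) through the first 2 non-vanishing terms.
(-116·π^2 + 6·π^4 + 690)·sin(x) + (-3·π^4 - 33/2 + 13·π^2)·sin(2·x)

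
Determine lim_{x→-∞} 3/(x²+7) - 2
Evaluate the dominant behaviour as x → -∞; each term tends to a finite value or vanishes.
Limit = -2.

Final answer: -2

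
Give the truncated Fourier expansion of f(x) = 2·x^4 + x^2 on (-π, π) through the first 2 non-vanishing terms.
(92 - 16·π^2)·cos(x) + π^2/3 + 2·π^4/5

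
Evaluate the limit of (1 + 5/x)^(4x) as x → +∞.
As x → +∞: write (1 + 5/x)^(4x) = ((1 + 5/x)^x)^4 → (e^5)^4 = e^20.
Limit = e^(20).

Final answer: e^(20)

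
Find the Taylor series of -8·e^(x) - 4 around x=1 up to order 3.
-8·e - 4 - 8·e·(x - 1) - 4·e·(x - 1)^2 - 4·e·(x - 1)^3/3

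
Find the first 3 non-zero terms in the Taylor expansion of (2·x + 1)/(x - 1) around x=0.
-3·x^2 - 3·x - 1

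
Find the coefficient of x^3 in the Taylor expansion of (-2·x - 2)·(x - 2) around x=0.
Expand to order 3: (-2·x - 2)·(x - 2) = -2·x^2 + 2·x + 4 + O(x^4).
The coefficient of x^3 is 0.

Final answer: 0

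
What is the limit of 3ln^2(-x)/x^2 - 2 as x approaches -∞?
The quotient is an ∞/∞ indeterminate form as x → -∞.
Compare growth rates of the dominant terms (exponentials ≫ polynomials ≫ logarithms), or apply L'Hôpital's rule; the quotient → 0.
Adding the constant: 0 - 2 = -2. Limit = -2.

Final answer: -2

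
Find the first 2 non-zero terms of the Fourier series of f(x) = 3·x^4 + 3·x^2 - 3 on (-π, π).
(132 - 24·π^2)·cos(x) - 3 + π^2 + 3·π^4/5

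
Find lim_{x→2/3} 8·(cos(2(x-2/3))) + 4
Direct substitution at x = 2/3 gives 12.

Final answer: 12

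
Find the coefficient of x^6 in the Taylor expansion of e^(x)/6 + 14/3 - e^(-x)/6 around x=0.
Expand to order 6: e^(x)/6 + 14/3 - e^(-x)/6 = x^5/360 + x^3/18 + x/3 + 14/3 + O(x^7).
The coefficient of x^6 is 0.

Final answer: 0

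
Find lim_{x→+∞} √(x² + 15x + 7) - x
As x → +∞: multiply by the conjugate to get (15x+7)/(√(x²+15x+7)+x); the denominator ~ 2x, so the limit is 15/2.
Limit = 15/2.

Final answer: 15/2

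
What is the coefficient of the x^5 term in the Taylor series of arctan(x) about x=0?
Expand to order 5: arctan(x) = x^5/5 - x^3/3 + x + O(x^6).
The coefficient of x^5 is 1/5.

Final answer: 1/5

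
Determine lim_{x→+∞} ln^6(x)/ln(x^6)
This is an ∞/∞ indeterminate form as x → +∞.
Write ln(x^6) = 6·ln(x), reducing the quotient to ln^5(x)/6 → ∞.
Limit = ∞.

Final answer: ∞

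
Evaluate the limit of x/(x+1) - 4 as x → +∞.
Evaluate the dominant behaviour as x → +∞; each term tends to a finite value or vanishes.
Limit = -3.

Final answer: -3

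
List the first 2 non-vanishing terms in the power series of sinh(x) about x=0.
x^3/6 + x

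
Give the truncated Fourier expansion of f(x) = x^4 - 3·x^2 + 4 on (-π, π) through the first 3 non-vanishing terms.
(60 - 8·π^2)·cos(x) + (-6 + 2·π^2)·cos(2·x) - π^2 + 4 + π^4/5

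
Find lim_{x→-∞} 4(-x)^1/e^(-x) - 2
The quotient is an ∞/∞ indeterminate form as x → -∞.
Compare growth rates of the dominant terms (exponentials ≫ polynomials ≫ logarithms), or apply L'Hôpital's rule; the quotient → 0.
Adding the constant: 0 - 2 = -2. Limit = -2.

Final answer: -2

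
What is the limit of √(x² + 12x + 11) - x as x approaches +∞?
As x → +∞: multiply by the conjugate to get (12x+11)/(√(x²+12x+11)+x); the denominator ~ 2x, so the limit is 12/2 = 6.
Limit = 6.

Final answer: 6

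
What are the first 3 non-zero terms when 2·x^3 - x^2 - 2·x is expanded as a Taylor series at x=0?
2·x^3 - x^2 - 2·x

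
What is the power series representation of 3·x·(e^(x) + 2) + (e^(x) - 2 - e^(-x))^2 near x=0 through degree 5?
7·x^5/120 + 11·x^4/6 + x^3/6 + 7·x^2 + x + 4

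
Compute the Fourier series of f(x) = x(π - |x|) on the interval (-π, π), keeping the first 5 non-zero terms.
8·sin(x)/π + 8·sin(3·x)/(27·π) + 8·sin(5·x)/(125·π) + 8·sin(7·x)/(343·π) + 8·sin(9·x)/(729·π)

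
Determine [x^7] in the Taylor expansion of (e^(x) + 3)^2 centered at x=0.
Expand to order 7: (e^(x) + 3)^2 = 67·x^7/2520 + 7·x^6/72 + 19·x^5/60 + 11·x^4/12 + 7·x^3/3 + 5·x^2 + 8·x + 16 + O(x^8).
The coefficient of x^7 is 67/2520.

Final answer: 67/2520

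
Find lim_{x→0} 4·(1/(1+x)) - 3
Direct substitution at x = 0 gives 1.

Final answer: 1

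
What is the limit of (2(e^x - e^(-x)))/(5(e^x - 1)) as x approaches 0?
Both numerator and denominator → 0 as x → 0; this is a 0/0 indeterminate form.
Expand each to leading order near x = 0: numerator ~ 4·x, denominator ~ 5·x.
The limit of the ratio is 4/5.

Final answer: 4/5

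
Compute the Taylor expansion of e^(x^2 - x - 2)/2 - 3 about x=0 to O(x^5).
25·x^4·e^(-2)/48 - 7·x^3·e^(-2)/12 + 3·x^2·e^(-2)/4 - x·e^(-2)/2 - 3 + e^(-2)/2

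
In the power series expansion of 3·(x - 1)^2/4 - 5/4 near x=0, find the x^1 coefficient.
Expand to order 1: 3·(x - 1)^2/4 - 5/4 = -3·x/2 - 1/2 + O(x^2).
The coefficient of x^1 is -3/2.

Final answer: -3/2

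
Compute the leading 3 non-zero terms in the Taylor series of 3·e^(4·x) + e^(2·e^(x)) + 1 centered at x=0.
x^2·(3·e^(2) + 24) + x·(12 + 2·e^(2)) + 4 + e^(2)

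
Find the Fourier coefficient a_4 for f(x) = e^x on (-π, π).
a_4 = (1/π) ∫_{-π}^{π} f(x)·cos(4x) dx.
Evaluate the integral (use parity and integration by parts as needed): a_4 = (-1 + e^(2·π))·e^(-π)/(17·π).

Final answer: (-1 + e^(2·π))·e^(-π)/(17·π)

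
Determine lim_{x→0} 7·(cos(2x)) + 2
Direct substitution at x = 0 gives 9.

Final answer: 9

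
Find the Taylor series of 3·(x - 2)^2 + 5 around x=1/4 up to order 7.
227/16 - 21·(x - 1/4)/2 + 3·(x - 1/4)^2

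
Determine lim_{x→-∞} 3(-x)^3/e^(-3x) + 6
The quotient is an ∞/∞ indeterminate form as x → -∞.
Compare growth rates of the dominant terms (exponentials ≫ polynomials ≫ logarithms), or apply L'Hôpital's rule; the quotient → 0.
Adding the constant: 0 + 6 = 6. Limit = 6.

Final answer: 6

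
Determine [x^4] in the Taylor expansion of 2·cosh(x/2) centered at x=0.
Expand to order 4: 2·cosh(x/2) = x^4/192 + x^2/4 + 2 + O(x^5).
The coefficient of x^4 is 1/192.

Final answer: 1/192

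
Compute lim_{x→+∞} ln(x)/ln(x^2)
This is an ∞/∞ indeterminate form as x → +∞.
Write ln(x^2) = 2·ln(x), reducing the quotient to 1/2.
Limit = 1/2.

Final answer: 1/2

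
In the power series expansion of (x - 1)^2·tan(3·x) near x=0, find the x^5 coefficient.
Expand to order 5: (x - 1)^2·tan(3·x) = 207·x^5/5 - 18·x^4 + 12·x^3 - 6·x^2 + 3·x + O(x^6).
The coefficient of x^5 is 207/5.

Final answer: 207/5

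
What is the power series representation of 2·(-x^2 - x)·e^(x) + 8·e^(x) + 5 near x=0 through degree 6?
-4·x^6/45 - 7·x^5/20 - x^4 - 5·x^3/3 + 6·x + 13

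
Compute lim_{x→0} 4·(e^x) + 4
Direct substitution at x = 0 gives 8.

Final answer: 8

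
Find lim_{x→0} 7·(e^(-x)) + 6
Direct substitution at x = 0 gives 13.

Final answer: 13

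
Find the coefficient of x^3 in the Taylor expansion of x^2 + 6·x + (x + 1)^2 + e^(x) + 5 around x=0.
Expand to order 3: x^2 + 6·x + (x + 1)^2 + e^(x) + 5 = x^3/6 + 5·x^2/2 + 9·x + 7 + O(x^4).
The coefficient of x^3 is 1/6.

Final answer: 1/6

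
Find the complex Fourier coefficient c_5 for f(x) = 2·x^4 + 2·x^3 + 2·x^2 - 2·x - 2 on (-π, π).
Compute the real Fourier coefficients first: a_5 = -16·π^2/25 - 104/625, b_5 = -124/125 + 4·π^2/5.
Then c_5 = (a_5 − i·b_5)/2 = -8·π^2/25 - 52/625 - 2·i·π^2/5 + 62·i/125.

Final answer: -8·π^2/25 - 52/625 - 2·i·π^2/5 + 62·i/125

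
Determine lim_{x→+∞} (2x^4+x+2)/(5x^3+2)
This is an ∞/∞ indeterminate form as x → +∞.
Divide numerator and denominator by x^4 and let the lower-order terms vanish; the numerator's degree 4 exceeds the denominator's degree 3, so the quotient diverges.
Limit = ∞.

Final answer: ∞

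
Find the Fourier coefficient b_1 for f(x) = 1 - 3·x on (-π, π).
b_1 = (1/π) ∫_{-π}^{π} f(x)·sin(1x) dx.
Evaluate the integral (use parity and integration by parts as needed): b_1 = -6.

Final answer: -6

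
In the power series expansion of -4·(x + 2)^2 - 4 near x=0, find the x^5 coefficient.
Expand to order 5: -4·(x + 2)^2 - 4 = -4·x^2 - 16·x - 20 + O(x^6).
The coefficient of x^5 is 0.

Final answer: 0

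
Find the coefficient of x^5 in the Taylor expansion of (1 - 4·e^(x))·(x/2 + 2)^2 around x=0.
Expand to order 5: (1 - 4·e^(x))·(x/2 + 2)^2 = -19·x^5/30 - 5·x^4/2 - 23·x^3/3 - 67·x^2/4 - 22·x - 12 + O(x^6).
The coefficient of x^5 is -19/30.

Final answer: -19/30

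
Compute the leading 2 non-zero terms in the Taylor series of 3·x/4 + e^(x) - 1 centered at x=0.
x^2/2 + 7·x/4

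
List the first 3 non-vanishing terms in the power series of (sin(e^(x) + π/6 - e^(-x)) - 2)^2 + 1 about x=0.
6·x^2 - 3·√(3)·x + 13/4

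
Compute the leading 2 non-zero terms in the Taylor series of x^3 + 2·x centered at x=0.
x^3 + 2·x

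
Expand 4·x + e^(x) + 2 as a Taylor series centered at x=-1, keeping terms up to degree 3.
(1 - 2·e)·e^(-1) + (1 + 4·e)·e^(-1)·(x + 1) + e^(-1)·(x + 1)^2/2 + e^(-1)·(x + 1)^3/6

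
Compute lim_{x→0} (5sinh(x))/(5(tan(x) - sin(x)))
Both numerator and denominator → 0 as x → 0; this is a 0/0 indeterminate form.
Expand each to leading order near x = 0: numerator ~ 5·x, denominator ~ 5·x^3/2.
The limit of the ratio is ∞.

Final answer: ∞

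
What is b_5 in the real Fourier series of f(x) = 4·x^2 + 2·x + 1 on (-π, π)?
b_5 = (1/π) ∫_{-π}^{π} f(x)·sin(5x) dx.
Evaluate the integral (use parity and integration by parts as needed): b_5 = 4/5.

Final answer: 4/5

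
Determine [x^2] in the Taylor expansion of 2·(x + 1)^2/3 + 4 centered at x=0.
Expand to order 2: 2·(x + 1)^2/3 + 4 = 2·x^2/3 + 4·x/3 + 14/3 + O(x^3).
The coefficient of x^2 is 2/3.

Final answer: 2/3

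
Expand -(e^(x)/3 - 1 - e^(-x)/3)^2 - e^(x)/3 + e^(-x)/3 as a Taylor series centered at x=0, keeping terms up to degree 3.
x^3/9 - 4·x^2/9 + 2·x/3 - 1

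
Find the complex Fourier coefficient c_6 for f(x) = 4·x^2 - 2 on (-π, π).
Compute the real Fourier coefficients first: a_6 = 4/9, b_6 = 0.
Then c_6 = (a_6 − i·b_6)/2 = 2/9.

Final answer: 2/9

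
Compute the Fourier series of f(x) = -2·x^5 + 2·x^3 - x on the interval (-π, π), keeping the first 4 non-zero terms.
(-506 - 4·π^4 + 84·π^2)·sin(x) + (-12·π^2 + 19 + 2·π^4)·sin(2·x) + (-4·π^4/3 - 286/81 + 116·π^2/27)·sin(3·x) + (-9·π^2/4 + 43/32 + π^4)·sin(4·x)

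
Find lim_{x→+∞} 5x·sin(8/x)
As x → +∞: let u = 8/x → 0⁺; then 5·x·sin(8/x) = 5·8·sin(u)/u → 5·8·1 = 40.
Limit = 40.

Final answer: 40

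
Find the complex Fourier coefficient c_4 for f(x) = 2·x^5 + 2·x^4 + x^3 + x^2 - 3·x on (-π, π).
Compute the real Fourier coefficients first: a_4 = -1/8 + π^2, b_4 = -π^4 + 39/32 + 3·π^2/4.
Then c_4 = (a_4 − i·b_4)/2 = -1/16 + π^2/2 - 3·i·π^2/8 - 39·i/64 + i·π^4/2.

Final answer: -1/16 + π^2/2 - 3·i·π^2/8 - 39·i/64 + i·π^4/2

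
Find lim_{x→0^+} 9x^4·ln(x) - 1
The product is a 0·∞ indeterminate form at x → 0⁺.
Rewrite the product as 9·ln(x) / x^(-4) and apply L'Hôpital, or use the standard hierarchy x^(-4) ≫ |ln x| as x → 0⁺.
The indeterminate product → 0, so the limit = -1.

Final answer: -1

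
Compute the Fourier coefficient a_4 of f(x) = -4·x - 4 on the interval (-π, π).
a_4 = (1/π) ∫_{-π}^{π} f(x)·cos(4x) dx.
Evaluate the integral (use parity and integration by parts as needed): a_4 = 0.

Final answer: 0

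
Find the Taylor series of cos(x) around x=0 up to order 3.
1 - x^2/2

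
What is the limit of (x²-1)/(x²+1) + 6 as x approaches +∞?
Evaluate the dominant behaviour as x → +∞; each term tends to a finite value or vanishes.
Limit = 7.

Final answer: 7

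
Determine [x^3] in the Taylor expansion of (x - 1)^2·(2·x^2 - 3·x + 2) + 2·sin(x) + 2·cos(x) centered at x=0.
Expand to order 3: (x - 1)^2·(2·x^2 - 3·x + 2) + 2·sin(x) + 2·cos(x) = -22·x^3/3 + 9·x^2 - 5·x + 4 + O(x^4).
The coefficient of x^3 is -22/3.

Final answer: -22/3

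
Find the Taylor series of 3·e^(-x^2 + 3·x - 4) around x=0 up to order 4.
-15·x^4·e^(-4)/8 + 9·x^3·e^(-4)/2 + 21·x^2·e^(-4)/2 + 9·x·e^(-4) + 3·e^(-4)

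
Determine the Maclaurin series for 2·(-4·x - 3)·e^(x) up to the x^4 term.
-19·x^4/12 - 5·x^3 - 11·x^2 - 14·x - 6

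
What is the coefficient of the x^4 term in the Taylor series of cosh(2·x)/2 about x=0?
Expand to order 4: cosh(2·x)/2 = x^4/3 + x^2 + 1/2 + O(x^5).
The coefficient of x^4 is 1/3.

Final answer: 1/3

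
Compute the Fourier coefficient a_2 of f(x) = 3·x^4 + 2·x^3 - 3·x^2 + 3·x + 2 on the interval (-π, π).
a_2 = (1/π) ∫_{-π}^{π} f(x)·cos(2x) dx.
Evaluate the integral (use parity and integration by parts as needed): a_2 = -12 + 6·π^2.

Final answer: -12 + 6·π^2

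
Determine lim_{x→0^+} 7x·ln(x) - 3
The product is a 0·∞ indeterminate form at x → 0⁺.
Rewrite the product as 7·ln(x) / x^(-1) and apply L'Hôpital, or use the standard hierarchy x^(-1) ≫ |ln x| as x → 0⁺.
The indeterminate product → 0, so the limit = -3.

Final answer: -3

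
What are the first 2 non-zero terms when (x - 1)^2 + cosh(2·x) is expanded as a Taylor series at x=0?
2 - 2·x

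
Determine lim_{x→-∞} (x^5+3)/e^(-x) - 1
The quotient is an ∞/∞ indeterminate form as x → -∞.
Compare growth rates of the dominant terms (exponentials ≫ polynomials ≫ logarithms), or apply L'Hôpital's rule; the quotient → 0.
Adding the constant: 0 - 1 = -1. Limit = -1.

Final answer: -1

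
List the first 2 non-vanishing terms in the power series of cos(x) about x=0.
1 - x^2/2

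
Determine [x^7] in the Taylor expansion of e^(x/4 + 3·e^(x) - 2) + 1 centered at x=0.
Expand to order 7: e^(x/4 + 3·e^(x) - 2) + 1 = 369634193·e·x^7/16515072 + 63316873·e·x^6/2949120 + 468953·e·x^5/24576 + 94897·e·x^4/6144 + 4261·e·x^3/384 + 217·e·x^2/32 + 13·e·x/4 + 1 + e + O(x^8).
The coefficient of x^7 is 369634193·e/16515072.

Final answer: 369634193·e/16515072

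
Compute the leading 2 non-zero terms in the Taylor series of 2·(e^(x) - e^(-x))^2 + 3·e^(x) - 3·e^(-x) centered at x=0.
8·x^2 + 6·x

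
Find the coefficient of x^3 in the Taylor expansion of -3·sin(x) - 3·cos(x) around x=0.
Expand to order 3: -3·sin(x) - 3·cos(x) = x^3/2 + 3·x^2/2 - 3·x - 3 + O(x^4).
The coefficient of x^3 is 1/2.

Final answer: 1/2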